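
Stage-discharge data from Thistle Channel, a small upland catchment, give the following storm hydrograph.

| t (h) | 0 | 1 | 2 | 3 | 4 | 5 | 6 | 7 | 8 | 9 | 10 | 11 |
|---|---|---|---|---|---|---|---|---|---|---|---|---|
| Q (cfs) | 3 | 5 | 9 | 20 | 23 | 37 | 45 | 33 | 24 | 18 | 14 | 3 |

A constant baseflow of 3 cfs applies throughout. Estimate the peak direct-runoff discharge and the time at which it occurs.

Subtracting baseflow gives direct-runoff ordinates: 0.0, 2.0, 6.0, 17.0, 20.0, 34.0, 42.0, 30.0, 21.0, 15.0, 11.0, 0.0 cfs.
The maximum is 42.0 cfs, occurring at the reading for t = 6 h.

Q_p = 42.0 cfs at t = 6 h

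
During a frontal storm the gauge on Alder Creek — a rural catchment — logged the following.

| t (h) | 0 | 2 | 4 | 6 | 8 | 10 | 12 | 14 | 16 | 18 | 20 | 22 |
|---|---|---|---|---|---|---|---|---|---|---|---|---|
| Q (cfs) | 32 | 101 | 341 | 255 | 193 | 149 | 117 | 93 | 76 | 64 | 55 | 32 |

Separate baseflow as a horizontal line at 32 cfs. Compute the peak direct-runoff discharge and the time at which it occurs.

Subtracting baseflow gives direct-runoff ordinates: 0.0, 69.0, 309.0, 223.0, 161.0, 117.0, 85.0, 61.0, 44.0, 32.0, 23.0, 0.0 cfs.
The maximum is 309.0 cfs, occurring at the reading for t = 4 h.

Q_p = 309.0 cfs at t = 4 h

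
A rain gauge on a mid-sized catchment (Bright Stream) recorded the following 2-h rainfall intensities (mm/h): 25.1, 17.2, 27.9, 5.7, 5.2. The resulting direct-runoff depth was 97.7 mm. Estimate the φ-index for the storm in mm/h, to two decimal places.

φ ≈ 7.12 mm/h

Only the 3 blocks with intensity above φ contribute runoff: 25.1, 17.2, 27.9 mm/h.
Σ(I−φ)·Δt = d  ⇒  (25.1+17.2+27.9 − 3φ)·2 = 97.7
φ = (70.20 − 97.7/2) / 3 = 7.12 mm/h.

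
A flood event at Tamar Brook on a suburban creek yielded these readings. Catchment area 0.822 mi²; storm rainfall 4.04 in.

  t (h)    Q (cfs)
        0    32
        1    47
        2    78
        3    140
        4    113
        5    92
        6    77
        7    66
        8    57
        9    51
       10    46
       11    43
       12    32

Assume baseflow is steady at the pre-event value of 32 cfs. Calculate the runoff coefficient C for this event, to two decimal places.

ΣQ_DR = 458.0 cfs; V = ΣQ_DR·Δt = 1.649 × 10^6 ft³.
Runoff depth d = V / A = 0.8634 in.
C = d / P = 0.8634 / 4.04 = 0.21.

C ≈ 0.21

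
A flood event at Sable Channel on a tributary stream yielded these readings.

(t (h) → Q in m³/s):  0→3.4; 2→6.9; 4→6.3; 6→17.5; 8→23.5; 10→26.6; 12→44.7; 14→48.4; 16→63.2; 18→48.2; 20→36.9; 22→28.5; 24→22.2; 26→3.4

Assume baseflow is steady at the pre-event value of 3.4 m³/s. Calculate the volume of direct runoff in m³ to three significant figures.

V ≈ 2.39 × 10^6 m³

Direct-runoff ordinates (Q − Q_b): 0.0, 3.5, 2.9, 14.1, 20.1, 23.2, 41.3, 45.0, 59.8, 44.8, 33.5, 25.1, 18.8, 0.0 m³/s.
ΣQ_DR = 332.1 m³/s.
With Δt = 2 h = 7200 s, V = ΣQ_DR · Δt = 332.1 × 7200 = 2.39 × 10^6 m³.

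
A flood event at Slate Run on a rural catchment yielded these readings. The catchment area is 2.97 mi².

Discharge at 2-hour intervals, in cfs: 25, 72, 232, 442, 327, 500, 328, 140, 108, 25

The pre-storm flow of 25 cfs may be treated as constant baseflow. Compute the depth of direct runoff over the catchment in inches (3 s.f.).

d ≈ 2.03 in

Direct runoff: 0.0, 47.0, 207.0, 417.0, 302.0, 475.0, 303.0, 115.0, 83.0, 0.0 cfs; ΣQ_DR = 1949 cfs.
V = ΣQ_DR · Δt = 1949 × 7200 s = 1.403 × 10^7 ft³.
Over A = 2.97 mi², depth = V / A = 2.03 in.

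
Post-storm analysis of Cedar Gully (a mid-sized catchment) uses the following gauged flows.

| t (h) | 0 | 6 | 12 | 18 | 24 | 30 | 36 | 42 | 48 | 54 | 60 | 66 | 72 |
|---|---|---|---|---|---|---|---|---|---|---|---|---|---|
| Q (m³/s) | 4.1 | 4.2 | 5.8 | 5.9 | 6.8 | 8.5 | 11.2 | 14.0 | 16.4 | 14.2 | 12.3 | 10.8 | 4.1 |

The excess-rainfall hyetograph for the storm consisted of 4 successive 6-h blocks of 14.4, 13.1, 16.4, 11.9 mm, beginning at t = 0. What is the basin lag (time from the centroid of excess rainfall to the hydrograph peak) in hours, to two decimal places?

t_L ≈ 36.23 h

Centroid of excess rainfall: t_c = Σ P_i·t̄_i / ΣP_i = 11.7742 h (block centres at 3, 9, 15, 21 h).
Hydrograph peak occurs at t = 48 h, so basin lag t_L = 48 − 11.7742 = 36.23 h.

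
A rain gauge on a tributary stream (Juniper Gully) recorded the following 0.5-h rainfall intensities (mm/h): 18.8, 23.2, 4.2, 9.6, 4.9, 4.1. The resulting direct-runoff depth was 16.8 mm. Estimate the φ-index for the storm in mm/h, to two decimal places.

Only the 3 blocks with intensity above φ contribute runoff: 18.8, 23.2, 9.6 mm/h.
Σ(I−φ)·Δt = d  ⇒  (18.8+23.2+9.6 − 3φ)·0.5 = 16.8
φ = (51.60 − 16.8/0.5) / 3 = 6.00 mm/h.

φ ≈ 6.00 mm/h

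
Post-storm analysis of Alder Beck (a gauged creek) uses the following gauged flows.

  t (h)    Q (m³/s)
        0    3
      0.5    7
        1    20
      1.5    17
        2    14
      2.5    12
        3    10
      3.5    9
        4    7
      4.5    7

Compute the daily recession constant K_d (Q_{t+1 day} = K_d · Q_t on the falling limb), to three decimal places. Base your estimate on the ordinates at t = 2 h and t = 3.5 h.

Between t = 2 h and t = 3.5 h the flow falls from 14 to 9 m³/s over 3×0.5 h = 1.5 h.
Per-interval ratio K = (9/14)^(1/3) = 0.8631; K_d = K^(24/0.5) = 0.001.

K_d ≈ 0.001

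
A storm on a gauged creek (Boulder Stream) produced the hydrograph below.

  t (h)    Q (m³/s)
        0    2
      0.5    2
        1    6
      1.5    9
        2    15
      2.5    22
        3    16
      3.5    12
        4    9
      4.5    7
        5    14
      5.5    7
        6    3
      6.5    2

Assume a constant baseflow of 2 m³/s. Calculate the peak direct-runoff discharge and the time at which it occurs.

Q_p = 20.0 m³/s at t = 2.5 h

Subtracting baseflow gives direct-runoff ordinates: 0.0, 0.0, 4.0, 7.0, 13.0, 20.0, 14.0, 10.0, 7.0, 5.0, 12.0, 5.0, 1.0, 0.0 m³/s.
The maximum is 20.0 m³/s, occurring at the reading for t = 2.5 h.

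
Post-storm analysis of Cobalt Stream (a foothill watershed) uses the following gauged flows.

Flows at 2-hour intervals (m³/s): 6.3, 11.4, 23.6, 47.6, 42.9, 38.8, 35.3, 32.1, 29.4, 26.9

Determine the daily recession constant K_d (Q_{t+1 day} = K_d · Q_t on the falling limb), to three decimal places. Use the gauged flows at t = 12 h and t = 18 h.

K_d ≈ 0.337

Between t = 12 h and t = 18 h the flow falls from 35.3 to 26.9 m³/s over 3×2 h = 6 h.
Per-interval ratio K = (26.9/35.3)^(1/3) = 0.9134; K_d = K^(24/2) = 0.337.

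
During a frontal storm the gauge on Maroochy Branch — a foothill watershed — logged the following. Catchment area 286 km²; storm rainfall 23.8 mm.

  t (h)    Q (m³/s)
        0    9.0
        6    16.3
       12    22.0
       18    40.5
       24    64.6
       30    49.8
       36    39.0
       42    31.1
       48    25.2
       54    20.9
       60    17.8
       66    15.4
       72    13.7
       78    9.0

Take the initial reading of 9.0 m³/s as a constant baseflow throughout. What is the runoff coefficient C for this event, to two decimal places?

C ≈ 0.79

ΣQ_DR = 248.3 m³/s; V = ΣQ_DR·Δt = 5.363 × 10^6 m³.
Runoff depth d = V / A = 18.75 mm.
C = d / P = 18.75 / 23.8 = 0.79.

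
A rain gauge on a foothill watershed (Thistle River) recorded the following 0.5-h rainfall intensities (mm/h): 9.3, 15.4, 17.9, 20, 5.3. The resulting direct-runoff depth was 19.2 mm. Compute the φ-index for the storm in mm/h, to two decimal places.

Only the 4 blocks with intensity above φ contribute runoff: 9.3, 15.4, 17.9, 20 mm/h.
Σ(I−φ)·Δt = d  ⇒  (9.3+15.4+17.9+20 − 4φ)·0.5 = 19.2
φ = (62.60 − 19.2/0.5) / 4 = 6.05 mm/h.

φ ≈ 6.05 mm/h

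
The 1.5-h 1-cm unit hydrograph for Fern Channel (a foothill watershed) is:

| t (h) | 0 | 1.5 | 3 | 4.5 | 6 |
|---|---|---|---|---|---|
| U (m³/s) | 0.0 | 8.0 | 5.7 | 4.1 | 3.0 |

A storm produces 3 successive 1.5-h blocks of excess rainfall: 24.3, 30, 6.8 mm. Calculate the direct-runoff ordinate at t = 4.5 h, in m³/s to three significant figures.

Q ≈ 32.5 m³/s

By discrete convolution, Q_j = Σ (P_i / 10 mm) · U_{j−i}.
At t = 4.5 h (j=3): Q = (24.3/10)·4.1 + (30/10)·5.7 + (6.8/10)·8.0 = 32.5 m³/s.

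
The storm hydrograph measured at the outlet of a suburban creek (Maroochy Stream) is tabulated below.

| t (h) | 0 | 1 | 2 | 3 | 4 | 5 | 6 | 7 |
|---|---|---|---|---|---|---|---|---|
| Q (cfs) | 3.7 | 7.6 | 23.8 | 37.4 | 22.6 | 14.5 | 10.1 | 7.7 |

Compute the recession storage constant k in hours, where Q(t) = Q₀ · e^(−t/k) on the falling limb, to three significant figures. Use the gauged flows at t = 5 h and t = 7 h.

k ≈ 3.16 h

On the falling limb, Q drops from 14.5 to 7.7 cfs between t = 5 h and t = 7 h (Δt = 2 h).
k = −Δt / ln(Q₂/Q₁) = −2 / ln(7.7/14.5) = 3.16 h.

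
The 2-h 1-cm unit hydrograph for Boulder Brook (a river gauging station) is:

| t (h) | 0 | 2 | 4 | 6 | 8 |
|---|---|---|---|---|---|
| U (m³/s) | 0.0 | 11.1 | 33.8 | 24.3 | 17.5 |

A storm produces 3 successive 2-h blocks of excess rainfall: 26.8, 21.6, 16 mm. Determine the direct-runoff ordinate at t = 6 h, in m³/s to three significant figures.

Q ≈ 156 m³/s

By discrete convolution, Q_j = Σ (P_i / 10 mm) · U_{j−i}.
At t = 6 h (j=3): Q = (26.8/10)·24.3 + (21.6/10)·33.8 + (16/10)·11.1 = 156 m³/s.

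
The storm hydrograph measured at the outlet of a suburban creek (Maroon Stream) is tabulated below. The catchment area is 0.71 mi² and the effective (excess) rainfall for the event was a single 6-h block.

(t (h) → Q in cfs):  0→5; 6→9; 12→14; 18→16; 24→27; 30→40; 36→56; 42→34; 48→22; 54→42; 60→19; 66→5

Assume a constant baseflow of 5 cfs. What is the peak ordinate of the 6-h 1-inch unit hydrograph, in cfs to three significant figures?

U_p ≈ 17.0 cfs

Direct runoff: 0.0, 4.0, 9.0, 11.0, 22.0, 35.0, 51.0, 29.0, 17.0, 37.0, 14.0, 0.0 cfs; ΣQ_DR = 229.0 cfs, peak = 51.0 cfs.
Runoff depth d = ΣQ_DR·Δt / A = 229.0 × 21600 / (0.71 mi²) = 2.999 in.
The 1-inch UH is the DRH scaled by (1 in)/d, so U_p = 51.0 × 1/2.999 = 17.0 cfs.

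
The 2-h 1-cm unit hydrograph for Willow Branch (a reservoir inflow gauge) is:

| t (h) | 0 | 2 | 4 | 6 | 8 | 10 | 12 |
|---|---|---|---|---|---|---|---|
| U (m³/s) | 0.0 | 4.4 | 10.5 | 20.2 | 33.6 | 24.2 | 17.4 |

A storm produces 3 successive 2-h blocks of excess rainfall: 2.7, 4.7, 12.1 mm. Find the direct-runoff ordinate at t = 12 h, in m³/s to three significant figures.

By discrete convolution, Q_j = Σ (P_i / 10 mm) · U_{j−i}.
At t = 12 h (j=6): Q = (2.7/10)·17.4 + (4.7/10)·24.2 + (12.1/10)·33.6 = 56.7 m³/s.

Q ≈ 56.7 m³/s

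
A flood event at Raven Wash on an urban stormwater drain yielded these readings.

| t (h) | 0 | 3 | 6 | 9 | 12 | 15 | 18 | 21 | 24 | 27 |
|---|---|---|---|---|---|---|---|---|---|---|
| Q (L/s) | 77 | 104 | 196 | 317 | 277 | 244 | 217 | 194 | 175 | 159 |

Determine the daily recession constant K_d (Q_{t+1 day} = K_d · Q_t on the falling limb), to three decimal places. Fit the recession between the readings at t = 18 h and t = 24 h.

Between t = 18 h and t = 24 h the flow falls from 217 to 175 L/s over 2×3 h = 6 h.
Per-interval ratio K = (175/217)^(1/2) = 0.8980; K_d = K^(24/3) = 0.423.

K_d ≈ 0.423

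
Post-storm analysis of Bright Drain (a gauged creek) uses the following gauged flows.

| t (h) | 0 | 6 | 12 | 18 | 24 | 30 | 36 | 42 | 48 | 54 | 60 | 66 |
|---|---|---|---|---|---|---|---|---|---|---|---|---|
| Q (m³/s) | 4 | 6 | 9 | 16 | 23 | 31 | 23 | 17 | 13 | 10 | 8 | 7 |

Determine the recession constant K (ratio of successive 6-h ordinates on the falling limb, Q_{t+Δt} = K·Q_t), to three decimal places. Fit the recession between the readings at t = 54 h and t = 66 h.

K ≈ 0.837

Using the recession-limb readings at t = 54 h and t = 66 h: Q falls from 10 to 7 m³/s over 2 intervals.
K = (Q₂/Q₁)^(1/2) = (7/10)^(1/2) = 0.837.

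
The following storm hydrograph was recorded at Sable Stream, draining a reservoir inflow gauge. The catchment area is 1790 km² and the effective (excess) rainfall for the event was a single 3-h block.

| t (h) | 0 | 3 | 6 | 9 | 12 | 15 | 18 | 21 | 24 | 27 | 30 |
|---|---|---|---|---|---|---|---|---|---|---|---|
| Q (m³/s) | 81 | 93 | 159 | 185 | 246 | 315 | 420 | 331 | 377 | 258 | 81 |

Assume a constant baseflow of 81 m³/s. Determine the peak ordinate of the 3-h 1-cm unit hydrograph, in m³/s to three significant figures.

Direct runoff: 0.0, 12.0, 78.0, 104.0, 165.0, 234.0, 339.0, 250.0, 296.0, 177.0, 0.0 m³/s; ΣQ_DR = 1655 m³/s, peak = 339.0 m³/s.
Runoff depth d = ΣQ_DR·Δt / A = 1655 × 10800 / (1790 km²) = 9.985 mm.
The 1-cm UH is the DRH scaled by (10 mm)/d, so U_p = 339.0 × 10/9.985 = 339 m³/s.

U_p ≈ 339 m³/s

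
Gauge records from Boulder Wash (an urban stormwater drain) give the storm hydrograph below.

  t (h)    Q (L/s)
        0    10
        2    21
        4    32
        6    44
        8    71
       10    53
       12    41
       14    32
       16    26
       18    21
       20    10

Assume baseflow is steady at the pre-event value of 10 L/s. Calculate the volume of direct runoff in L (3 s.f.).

V ≈ 1.81 × 10^6 L

Direct-runoff ordinates (Q − Q_b): 0.0, 11.0, 22.0, 34.0, 61.0, 43.0, 31.0, 22.0, 16.0, 11.0, 0.0 L/s.
ΣQ_DR = 251.0 L/s.
With Δt = 2 h = 7200 s, V = ΣQ_DR · Δt = 251.0 × 7200 = 1.81 × 10^6 L.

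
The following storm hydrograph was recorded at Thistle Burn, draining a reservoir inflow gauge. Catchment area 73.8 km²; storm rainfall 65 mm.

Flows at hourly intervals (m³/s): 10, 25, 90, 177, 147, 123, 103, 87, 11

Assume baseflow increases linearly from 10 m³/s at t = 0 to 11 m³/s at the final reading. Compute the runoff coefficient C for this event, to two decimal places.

C ≈ 0.51

ΣQ_DR = 678.5 m³/s; V = ΣQ_DR·Δt = 2.443 × 10^6 m³.
Runoff depth d = V / A = 33.10 mm.
C = d / P = 33.10 / 65 = 0.51.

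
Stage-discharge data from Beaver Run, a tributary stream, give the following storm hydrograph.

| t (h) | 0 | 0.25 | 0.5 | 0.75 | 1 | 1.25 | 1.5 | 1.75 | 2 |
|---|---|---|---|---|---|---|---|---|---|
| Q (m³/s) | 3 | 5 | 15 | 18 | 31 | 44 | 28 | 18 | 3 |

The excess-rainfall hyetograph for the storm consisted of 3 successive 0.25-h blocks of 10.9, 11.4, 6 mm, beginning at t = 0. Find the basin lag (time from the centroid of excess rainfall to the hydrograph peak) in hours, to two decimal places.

t_L ≈ 0.92 h

Centroid of excess rainfall: t_c = Σ P_i·t̄_i / ΣP_i = 0.3317 h (block centres at 0.125, 0.375, 0.625 h).
Hydrograph peak occurs at t = 1.25 h, so basin lag t_L = 1.25 − 0.3317 = 0.92 h.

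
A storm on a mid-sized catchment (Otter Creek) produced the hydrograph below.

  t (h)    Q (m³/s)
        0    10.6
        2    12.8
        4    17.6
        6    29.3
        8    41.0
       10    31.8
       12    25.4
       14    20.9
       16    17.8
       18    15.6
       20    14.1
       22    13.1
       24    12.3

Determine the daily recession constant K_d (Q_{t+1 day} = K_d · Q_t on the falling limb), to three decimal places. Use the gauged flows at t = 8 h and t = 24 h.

Between t = 8 h and t = 24 h the flow falls from 41.0 to 12.3 m³/s over 8×2 h = 16 h.
Per-interval ratio K = (12.3/41.0)^(1/8) = 0.8603; K_d = K^(24/2) = 0.164.

K_d ≈ 0.164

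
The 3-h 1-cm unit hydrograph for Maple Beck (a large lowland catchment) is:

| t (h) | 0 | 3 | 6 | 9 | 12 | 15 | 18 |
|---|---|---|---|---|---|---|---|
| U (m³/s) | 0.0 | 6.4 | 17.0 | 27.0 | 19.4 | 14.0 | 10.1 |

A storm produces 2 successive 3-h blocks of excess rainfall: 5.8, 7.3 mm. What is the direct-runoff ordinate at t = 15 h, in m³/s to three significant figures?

Q ≈ 22.3 m³/s

By discrete convolution, Q_j = Σ (P_i / 10 mm) · U_{j−i}.
At t = 15 h (j=5): Q = (5.8/10)·14.0 + (7.3/10)·19.4 = 22.3 m³/s.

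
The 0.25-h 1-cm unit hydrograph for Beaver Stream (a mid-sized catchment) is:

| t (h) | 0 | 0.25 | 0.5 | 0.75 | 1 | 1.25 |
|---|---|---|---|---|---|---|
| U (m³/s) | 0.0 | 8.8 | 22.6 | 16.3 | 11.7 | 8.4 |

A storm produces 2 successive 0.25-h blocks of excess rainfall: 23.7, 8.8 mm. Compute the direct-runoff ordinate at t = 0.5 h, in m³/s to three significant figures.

By discrete convolution, Q_j = Σ (P_i / 10 mm) · U_{j−i}.
At t = 0.5 h (j=2): Q = (23.7/10)·22.6 + (8.8/10)·8.8 = 61.3 m³/s.

Q ≈ 61.3 m³/s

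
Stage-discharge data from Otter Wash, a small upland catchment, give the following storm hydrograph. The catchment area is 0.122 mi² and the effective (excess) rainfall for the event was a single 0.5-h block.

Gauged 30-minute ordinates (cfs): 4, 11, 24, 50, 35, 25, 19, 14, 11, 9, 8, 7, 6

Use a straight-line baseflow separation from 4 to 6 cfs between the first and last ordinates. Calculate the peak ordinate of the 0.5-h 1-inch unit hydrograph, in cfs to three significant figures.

U_p ≈ 45.3 cfs

Direct runoff: 0.00, 6.83, 19.67, 45.50, 30.33, 20.17, 14.00, 8.83, 5.67, 3.50, 2.33, 1.17, 0.00 cfs; ΣQ_DR = 158.0 cfs, peak = 45.50 cfs.
Runoff depth d = ΣQ_DR·Δt / A = 158.0 × 1800 / (0.122 mi²) = 1.003 in.
The 1-inch UH is the DRH scaled by (1 in)/d, so U_p = 45.50 × 1/1.003 = 45.3 cfs.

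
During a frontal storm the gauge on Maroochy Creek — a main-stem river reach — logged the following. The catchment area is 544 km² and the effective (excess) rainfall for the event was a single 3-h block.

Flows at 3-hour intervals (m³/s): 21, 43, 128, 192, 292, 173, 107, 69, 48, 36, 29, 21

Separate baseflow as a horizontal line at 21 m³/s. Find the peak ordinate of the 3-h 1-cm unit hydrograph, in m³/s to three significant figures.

U_p ≈ 151 m³/s

Direct runoff: 0.0, 22.0, 107.0, 171.0, 271.0, 152.0, 86.0, 48.0, 27.0, 15.0, 8.0, 0.0 m³/s; ΣQ_DR = 907.0 m³/s, peak = 271.0 m³/s.
Runoff depth d = ΣQ_DR·Δt / A = 907.0 × 10800 / (544 km²) = 18.01 mm.
The 1-cm UH is the DRH scaled by (10 mm)/d, so U_p = 271.0 × 10/18.01 = 151 m³/s.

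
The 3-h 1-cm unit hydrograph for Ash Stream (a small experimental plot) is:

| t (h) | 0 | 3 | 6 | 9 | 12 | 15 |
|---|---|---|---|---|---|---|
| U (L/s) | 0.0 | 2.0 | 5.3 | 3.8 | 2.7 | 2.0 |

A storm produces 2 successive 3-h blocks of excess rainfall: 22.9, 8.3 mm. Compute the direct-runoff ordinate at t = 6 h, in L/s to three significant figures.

Q ≈ 13.8 L/s

By discrete convolution, Q_j = Σ (P_i / 10 mm) · U_{j−i}.
At t = 6 h (j=2): Q = (22.9/10)·5.3 + (8.3/10)·2.0 = 13.8 L/s.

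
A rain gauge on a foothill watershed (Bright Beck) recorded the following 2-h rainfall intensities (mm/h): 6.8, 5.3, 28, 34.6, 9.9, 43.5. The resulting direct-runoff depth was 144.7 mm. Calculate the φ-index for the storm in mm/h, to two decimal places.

Only the 3 blocks with intensity above φ contribute runoff: 28, 34.6, 43.5 mm/h.
Σ(I−φ)·Δt = d  ⇒  (28+34.6+43.5 − 3φ)·2 = 144.7
φ = (106.1 − 144.7/2) / 3 = 11.25 mm/h.

φ ≈ 11.25 mm/h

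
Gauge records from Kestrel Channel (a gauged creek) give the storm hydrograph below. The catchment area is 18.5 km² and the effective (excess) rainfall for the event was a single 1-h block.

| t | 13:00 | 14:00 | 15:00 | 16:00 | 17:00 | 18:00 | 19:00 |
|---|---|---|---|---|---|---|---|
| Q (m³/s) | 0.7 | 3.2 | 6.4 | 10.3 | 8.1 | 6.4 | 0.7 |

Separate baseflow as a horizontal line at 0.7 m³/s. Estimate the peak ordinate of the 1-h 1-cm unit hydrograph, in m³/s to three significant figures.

Direct runoff: 0.0, 2.5, 5.7, 9.6, 7.4, 5.7, 0.0 m³/s; ΣQ_DR = 30.90 m³/s, peak = 9.6 m³/s.
Runoff depth d = ΣQ_DR·Δt / A = 30.90 × 3600 / (18.5 km²) = 6.013 mm.
The 1-cm UH is the DRH scaled by (10 mm)/d, so U_p = 9.6 × 10/6.013 = 16.0 m³/s.

U_p ≈ 16.0 m³/s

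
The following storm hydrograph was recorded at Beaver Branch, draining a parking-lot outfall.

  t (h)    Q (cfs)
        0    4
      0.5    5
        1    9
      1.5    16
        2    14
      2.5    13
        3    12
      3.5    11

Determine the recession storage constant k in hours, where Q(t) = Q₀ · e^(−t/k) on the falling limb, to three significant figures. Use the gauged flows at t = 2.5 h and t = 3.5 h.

On the falling limb, Q drops from 13 to 11 cfs between t = 2.5 h and t = 3.5 h (Δt = 1 h).
k = −Δt / ln(Q₂/Q₁) = −1 / ln(11/13) = 5.99 h.

k ≈ 5.99 h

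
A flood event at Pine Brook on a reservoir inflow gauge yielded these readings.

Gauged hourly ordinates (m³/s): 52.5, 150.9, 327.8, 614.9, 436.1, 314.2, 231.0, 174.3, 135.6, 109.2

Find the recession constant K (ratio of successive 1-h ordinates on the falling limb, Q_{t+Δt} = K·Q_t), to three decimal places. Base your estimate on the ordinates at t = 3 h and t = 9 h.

Using the recession-limb readings at t = 3 h and t = 9 h: Q falls from 614.9 to 109.2 m³/s over 6 intervals.
K = (Q₂/Q₁)^(1/6) = (109.2/614.9)^(1/6) = 0.750.

K ≈ 0.750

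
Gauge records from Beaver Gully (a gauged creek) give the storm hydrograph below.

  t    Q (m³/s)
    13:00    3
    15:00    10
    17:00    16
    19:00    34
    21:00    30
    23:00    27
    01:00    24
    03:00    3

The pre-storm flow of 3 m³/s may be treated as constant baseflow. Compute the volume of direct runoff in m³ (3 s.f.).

Direct-runoff ordinates (Q − Q_b): 0.0, 7.0, 13.0, 31.0, 27.0, 24.0, 21.0, 0.0 m³/s.
ΣQ_DR = 123.0 m³/s.
With Δt = 2 h = 7200 s, V = ΣQ_DR · Δt = 123.0 × 7200 = 8.86 × 10^5 m³.

V ≈ 8.86 × 10^5 m³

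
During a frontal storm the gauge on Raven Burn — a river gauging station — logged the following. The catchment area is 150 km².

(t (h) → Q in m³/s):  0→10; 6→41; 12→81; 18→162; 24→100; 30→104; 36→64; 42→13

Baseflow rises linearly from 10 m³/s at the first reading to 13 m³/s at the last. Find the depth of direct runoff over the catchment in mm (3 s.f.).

d ≈ 69.6 mm

Direct runoff: 0.00, 30.57, 70.14, 150.71, 88.29, 91.86, 51.43, 0.00 m³/s; ΣQ_DR = 483.0 m³/s.
V = ΣQ_DR · Δt = 483.0 × 21600 s = 1.043 × 10^7 m³.
Over A = 150 km², depth = V / A = 69.6 mm.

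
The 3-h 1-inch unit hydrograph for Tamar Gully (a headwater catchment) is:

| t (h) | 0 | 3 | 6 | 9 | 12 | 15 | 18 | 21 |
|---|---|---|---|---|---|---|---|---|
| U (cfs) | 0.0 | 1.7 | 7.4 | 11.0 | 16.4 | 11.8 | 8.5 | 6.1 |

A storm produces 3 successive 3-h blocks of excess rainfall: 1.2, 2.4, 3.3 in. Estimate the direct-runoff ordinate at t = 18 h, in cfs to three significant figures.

Q ≈ 92.6 cfs

By discrete convolution, Q_j = Σ (P_i / 1 in) · U_{j−i}.
At t = 18 h (j=6): Q = (1.2/1)·8.5 + (2.4/1)·11.8 + (3.3/1)·16.4 = 92.6 cfs.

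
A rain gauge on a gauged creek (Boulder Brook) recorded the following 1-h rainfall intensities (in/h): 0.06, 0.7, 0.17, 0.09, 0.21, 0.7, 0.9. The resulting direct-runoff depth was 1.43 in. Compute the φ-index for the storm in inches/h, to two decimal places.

Only the 3 blocks with intensity above φ contribute runoff: 0.7, 0.7, 0.9 in/h.
Σ(I−φ)·Δt = d  ⇒  (0.7+0.7+0.9 − 3φ)·1 = 1.43
φ = (2.300 − 1.43/1) / 3 = 0.29 in/h.

φ ≈ 0.29 in/h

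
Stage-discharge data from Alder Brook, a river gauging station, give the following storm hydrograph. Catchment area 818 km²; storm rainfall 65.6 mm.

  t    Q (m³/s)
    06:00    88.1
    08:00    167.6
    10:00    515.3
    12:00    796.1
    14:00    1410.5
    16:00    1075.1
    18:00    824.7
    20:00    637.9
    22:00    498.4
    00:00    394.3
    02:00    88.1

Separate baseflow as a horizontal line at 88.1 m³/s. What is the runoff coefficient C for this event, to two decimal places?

C ≈ 0.74

ΣQ_DR = 5527 m³/s; V = ΣQ_DR·Δt = 3.979 × 10^7 m³.
Runoff depth d = V / A = 48.65 mm.
C = d / P = 48.65 / 65.6 = 0.74.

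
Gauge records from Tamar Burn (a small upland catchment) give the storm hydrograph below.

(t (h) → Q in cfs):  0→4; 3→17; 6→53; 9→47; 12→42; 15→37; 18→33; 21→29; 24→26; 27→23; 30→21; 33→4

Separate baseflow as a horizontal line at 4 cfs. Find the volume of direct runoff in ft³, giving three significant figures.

Direct-runoff ordinates (Q − Q_b): 0.0, 13.0, 49.0, 43.0, 38.0, 33.0, 29.0, 25.0, 22.0, 19.0, 17.0, 0.0 cfs.
ΣQ_DR = 288.0 cfs.
With Δt = 3 h = 10800 s, V = ΣQ_DR · Δt = 288.0 × 10800 = 3.11 × 10^6 ft³.

V ≈ 3.11 × 10^6 ft³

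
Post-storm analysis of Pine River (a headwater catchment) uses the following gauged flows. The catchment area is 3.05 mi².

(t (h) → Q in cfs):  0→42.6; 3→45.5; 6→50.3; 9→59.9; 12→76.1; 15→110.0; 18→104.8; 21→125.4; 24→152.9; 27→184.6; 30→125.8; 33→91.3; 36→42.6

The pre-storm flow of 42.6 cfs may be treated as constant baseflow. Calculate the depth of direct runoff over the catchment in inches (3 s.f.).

d ≈ 1.00 in

Direct runoff: 0.0, 2.9, 7.7, 17.3, 33.5, 67.4, 62.2, 82.8, 110.3, 142.0, 83.2, 48.7, 0.0 cfs; ΣQ_DR = 658.0 cfs.
V = ΣQ_DR · Δt = 658.0 × 10800 s = 7.106 × 10^6 ft³.
Over A = 3.05 mi², depth = V / A = 1.00 in.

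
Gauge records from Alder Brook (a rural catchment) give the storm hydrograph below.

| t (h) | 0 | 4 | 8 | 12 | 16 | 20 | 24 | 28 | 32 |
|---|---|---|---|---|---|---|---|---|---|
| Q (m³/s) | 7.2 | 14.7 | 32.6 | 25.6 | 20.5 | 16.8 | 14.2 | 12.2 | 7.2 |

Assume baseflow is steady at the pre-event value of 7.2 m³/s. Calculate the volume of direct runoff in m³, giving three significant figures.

V ≈ 1.24 × 10^6 m³

Direct-runoff ordinates (Q − Q_b): 0.0, 7.5, 25.4, 18.4, 13.3, 9.6, 7.0, 5.0, 0.0 m³/s.
ΣQ_DR = 86.20 m³/s.
With Δt = 4 h = 14400 s, V = ΣQ_DR · Δt = 86.20 × 14400 = 1.24 × 10^6 m³.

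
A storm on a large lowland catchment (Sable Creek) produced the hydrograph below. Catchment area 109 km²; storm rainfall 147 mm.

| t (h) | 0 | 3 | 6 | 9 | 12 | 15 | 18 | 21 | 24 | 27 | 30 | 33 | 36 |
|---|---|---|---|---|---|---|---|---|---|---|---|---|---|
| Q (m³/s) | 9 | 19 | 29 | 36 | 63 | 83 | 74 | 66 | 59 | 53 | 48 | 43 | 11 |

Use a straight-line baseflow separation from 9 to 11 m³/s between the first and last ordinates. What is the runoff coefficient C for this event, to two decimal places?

C ≈ 0.31

ΣQ_DR = 463.0 m³/s; V = ΣQ_DR·Δt = 5.000 × 10^6 m³.
Runoff depth d = V / A = 45.88 mm.
C = d / P = 45.88 / 147 = 0.31.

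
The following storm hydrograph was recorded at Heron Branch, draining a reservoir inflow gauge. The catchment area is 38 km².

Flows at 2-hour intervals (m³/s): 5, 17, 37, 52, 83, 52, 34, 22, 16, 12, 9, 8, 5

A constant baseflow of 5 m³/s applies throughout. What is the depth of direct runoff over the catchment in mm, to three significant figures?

Direct runoff: 0.0, 12.0, 32.0, 47.0, 78.0, 47.0, 29.0, 17.0, 11.0, 7.0, 4.0, 3.0, 0.0 m³/s; ΣQ_DR = 287.0 m³/s.
V = ΣQ_DR · Δt = 287.0 × 7200 s = 2.066 × 10^6 m³.
Over A = 38 km², depth = V / A = 54.4 mm.

d ≈ 54.4 mm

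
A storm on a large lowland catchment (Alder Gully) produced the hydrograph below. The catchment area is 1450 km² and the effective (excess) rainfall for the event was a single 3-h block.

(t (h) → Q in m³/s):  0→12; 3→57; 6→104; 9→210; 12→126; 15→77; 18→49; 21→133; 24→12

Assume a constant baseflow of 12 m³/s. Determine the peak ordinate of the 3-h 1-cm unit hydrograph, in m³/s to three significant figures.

Direct runoff: 0.0, 45.0, 92.0, 198.0, 114.0, 65.0, 37.0, 121.0, 0.0 m³/s; ΣQ_DR = 672.0 m³/s, peak = 198.0 m³/s.
Runoff depth d = ΣQ_DR·Δt / A = 672.0 × 10800 / (1450 km²) = 5.005 mm.
The 1-cm UH is the DRH scaled by (10 mm)/d, so U_p = 198.0 × 10/5.005 = 396 m³/s.

U_p ≈ 396 m³/s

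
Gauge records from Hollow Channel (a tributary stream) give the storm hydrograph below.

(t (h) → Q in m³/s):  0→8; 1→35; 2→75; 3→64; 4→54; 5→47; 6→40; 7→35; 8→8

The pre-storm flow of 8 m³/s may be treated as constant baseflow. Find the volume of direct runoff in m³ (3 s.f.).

Direct-runoff ordinates (Q − Q_b): 0.0, 27.0, 67.0, 56.0, 46.0, 39.0, 32.0, 27.0, 0.0 m³/s.
ΣQ_DR = 294.0 m³/s.
With Δt = 1 h = 3600 s, V = ΣQ_DR · Δt = 294.0 × 3600 = 1.06 × 10^6 m³.

V ≈ 1.06 × 10^6 m³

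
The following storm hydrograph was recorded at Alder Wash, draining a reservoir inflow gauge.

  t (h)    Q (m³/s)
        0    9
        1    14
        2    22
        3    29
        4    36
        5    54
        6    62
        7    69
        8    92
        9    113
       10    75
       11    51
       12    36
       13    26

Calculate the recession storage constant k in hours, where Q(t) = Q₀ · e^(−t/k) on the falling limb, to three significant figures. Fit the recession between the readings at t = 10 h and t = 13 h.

k ≈ 2.83 h

On the falling limb, Q drops from 75 to 26 m³/s between t = 10 h and t = 13 h (Δt = 3 h).
k = −Δt / ln(Q₂/Q₁) = −3 / ln(26/75) = 2.83 h.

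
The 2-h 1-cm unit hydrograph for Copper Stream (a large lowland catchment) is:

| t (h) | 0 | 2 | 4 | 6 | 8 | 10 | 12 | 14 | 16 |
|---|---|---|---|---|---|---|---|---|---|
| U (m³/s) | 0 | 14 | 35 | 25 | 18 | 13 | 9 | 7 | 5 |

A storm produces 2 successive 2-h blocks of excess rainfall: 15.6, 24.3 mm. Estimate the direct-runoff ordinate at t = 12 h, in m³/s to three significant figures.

By discrete convolution, Q_j = Σ (P_i / 10 mm) · U_{j−i}.
At t = 12 h (j=6): Q = (15.6/10)·9 + (24.3/10)·13 = 45.6 m³/s.

Q ≈ 45.6 m³/s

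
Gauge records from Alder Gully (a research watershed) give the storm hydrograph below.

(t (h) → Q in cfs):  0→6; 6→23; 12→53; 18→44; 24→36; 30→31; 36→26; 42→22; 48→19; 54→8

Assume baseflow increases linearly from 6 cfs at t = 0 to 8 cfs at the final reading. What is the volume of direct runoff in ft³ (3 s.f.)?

V ≈ 4.28 × 10^6 ft³

Direct-runoff ordinates (Q − Q_b): 0.00, 16.78, 46.56, 37.33, 29.11, 23.89, 18.67, 14.44, 11.22, 0.00 cfs.
ΣQ_DR = 198.0 cfs.
With Δt = 6 h = 21600 s, V = ΣQ_DR · Δt = 198.0 × 21600 = 4.28 × 10^6 ft³.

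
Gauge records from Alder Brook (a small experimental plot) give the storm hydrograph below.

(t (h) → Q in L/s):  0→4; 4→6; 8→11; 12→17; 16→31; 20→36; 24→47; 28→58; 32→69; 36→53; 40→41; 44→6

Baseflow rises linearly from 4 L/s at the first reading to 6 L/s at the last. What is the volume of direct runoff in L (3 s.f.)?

V ≈ 4.59 × 10^6 L

Direct-runoff ordinates (Q − Q_b): 0.00, 1.82, 6.64, 12.45, 26.27, 31.09, 41.91, 52.73, 63.55, 47.36, 35.18, 0.00 L/s.
ΣQ_DR = 319.0 L/s.
With Δt = 4 h = 14400 s, V = ΣQ_DR · Δt = 319.0 × 14400 = 4.59 × 10^6 L.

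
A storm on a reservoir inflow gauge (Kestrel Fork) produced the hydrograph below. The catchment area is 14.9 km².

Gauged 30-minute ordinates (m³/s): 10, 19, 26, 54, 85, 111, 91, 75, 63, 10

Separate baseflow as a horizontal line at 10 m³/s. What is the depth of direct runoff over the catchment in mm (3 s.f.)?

Direct runoff: 0.0, 9.0, 16.0, 44.0, 75.0, 101.0, 81.0, 65.0, 53.0, 0.0 m³/s; ΣQ_DR = 444.0 m³/s.
V = ΣQ_DR · Δt = 444.0 × 1800 s = 7.992 × 10^5 m³.
Over A = 14.9 km², depth = V / A = 53.6 mm.

d ≈ 53.6 mm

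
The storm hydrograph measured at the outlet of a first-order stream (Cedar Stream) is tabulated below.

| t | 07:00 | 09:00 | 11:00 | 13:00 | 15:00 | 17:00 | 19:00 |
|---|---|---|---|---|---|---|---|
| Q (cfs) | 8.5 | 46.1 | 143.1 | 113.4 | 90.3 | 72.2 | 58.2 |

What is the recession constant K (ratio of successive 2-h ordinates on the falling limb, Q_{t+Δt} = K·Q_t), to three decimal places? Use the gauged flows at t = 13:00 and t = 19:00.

K ≈ 0.801

Using the recession-limb readings at t = 13:00 and t = 19:00: Q falls from 113.4 to 58.2 cfs over 3 intervals.
K = (Q₂/Q₁)^(1/3) = (58.2/113.4)^(1/3) = 0.801.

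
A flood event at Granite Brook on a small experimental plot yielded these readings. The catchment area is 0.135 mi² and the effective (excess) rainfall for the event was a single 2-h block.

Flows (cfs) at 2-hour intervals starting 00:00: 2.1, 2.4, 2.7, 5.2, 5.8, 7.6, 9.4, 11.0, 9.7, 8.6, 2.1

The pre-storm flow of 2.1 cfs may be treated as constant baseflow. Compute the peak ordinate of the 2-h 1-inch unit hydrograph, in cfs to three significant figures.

Direct runoff: 0.0, 0.3, 0.6, 3.1, 3.7, 5.5, 7.3, 8.9, 7.6, 6.5, 0.0 cfs; ΣQ_DR = 43.50 cfs, peak = 8.9 cfs.
Runoff depth d = ΣQ_DR·Δt / A = 43.50 × 7200 / (0.135 mi²) = 0.9986 in.
The 1-inch UH is the DRH scaled by (1 in)/d, so U_p = 8.9 × 1/0.9986 = 8.91 cfs.

U_p ≈ 8.91 cfs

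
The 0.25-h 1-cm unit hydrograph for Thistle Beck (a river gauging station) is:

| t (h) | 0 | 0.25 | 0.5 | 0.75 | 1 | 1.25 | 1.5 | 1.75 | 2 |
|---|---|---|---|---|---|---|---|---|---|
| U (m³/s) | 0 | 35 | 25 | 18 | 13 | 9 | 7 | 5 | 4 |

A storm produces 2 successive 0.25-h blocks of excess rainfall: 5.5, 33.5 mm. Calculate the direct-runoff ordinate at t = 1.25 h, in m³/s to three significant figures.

Q ≈ 48.5 m³/s

By discrete convolution, Q_j = Σ (P_i / 10 mm) · U_{j−i}.
At t = 1.25 h (j=5): Q = (5.5/10)·9 + (33.5/10)·13 = 48.5 m³/s.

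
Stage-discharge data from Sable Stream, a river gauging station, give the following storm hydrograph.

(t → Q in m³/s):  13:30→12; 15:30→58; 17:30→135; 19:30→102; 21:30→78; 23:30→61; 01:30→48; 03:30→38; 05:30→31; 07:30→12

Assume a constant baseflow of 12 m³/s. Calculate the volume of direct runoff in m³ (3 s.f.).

V ≈ 3.28 × 10^6 m³

Direct-runoff ordinates (Q − Q_b): 0.0, 46.0, 123.0, 90.0, 66.0, 49.0, 36.0, 26.0, 19.0, 0.0 m³/s.
ΣQ_DR = 455.0 m³/s.
With Δt = 2 h = 7200 s, V = ΣQ_DR · Δt = 455.0 × 7200 = 3.28 × 10^6 m³.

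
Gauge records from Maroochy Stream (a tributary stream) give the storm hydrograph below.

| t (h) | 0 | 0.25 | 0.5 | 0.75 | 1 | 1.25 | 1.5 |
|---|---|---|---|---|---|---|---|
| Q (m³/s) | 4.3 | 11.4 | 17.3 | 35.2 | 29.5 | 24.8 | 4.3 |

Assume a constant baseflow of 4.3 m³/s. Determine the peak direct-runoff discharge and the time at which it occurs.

Subtracting baseflow gives direct-runoff ordinates: 0.0, 7.1, 13.0, 30.9, 25.2, 20.5, 0.0 m³/s.
The maximum is 30.9 m³/s, occurring at the reading for t = 0.75 h.

Q_p = 30.9 m³/s at t = 0.75 h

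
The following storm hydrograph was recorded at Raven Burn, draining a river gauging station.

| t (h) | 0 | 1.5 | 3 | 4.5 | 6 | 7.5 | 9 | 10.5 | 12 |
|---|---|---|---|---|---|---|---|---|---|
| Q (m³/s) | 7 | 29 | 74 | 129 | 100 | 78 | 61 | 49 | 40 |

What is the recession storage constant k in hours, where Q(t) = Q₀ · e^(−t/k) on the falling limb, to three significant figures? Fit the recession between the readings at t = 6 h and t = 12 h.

On the falling limb, Q drops from 100 to 40 m³/s between t = 6 h and t = 12 h (Δt = 6 h).
k = −Δt / ln(Q₂/Q₁) = −6 / ln(40/100) = 6.55 h.

k ≈ 6.55 h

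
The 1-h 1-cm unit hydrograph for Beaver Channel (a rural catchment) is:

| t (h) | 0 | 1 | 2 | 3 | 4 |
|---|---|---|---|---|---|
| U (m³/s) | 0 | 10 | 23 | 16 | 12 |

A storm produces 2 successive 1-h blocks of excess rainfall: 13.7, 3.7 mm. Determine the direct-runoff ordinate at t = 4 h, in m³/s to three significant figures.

Q ≈ 22.4 m³/s

By discrete convolution, Q_j = Σ (P_i / 10 mm) · U_{j−i}.
At t = 4 h (j=4): Q = (13.7/10)·12 + (3.7/10)·16 = 22.4 m³/s.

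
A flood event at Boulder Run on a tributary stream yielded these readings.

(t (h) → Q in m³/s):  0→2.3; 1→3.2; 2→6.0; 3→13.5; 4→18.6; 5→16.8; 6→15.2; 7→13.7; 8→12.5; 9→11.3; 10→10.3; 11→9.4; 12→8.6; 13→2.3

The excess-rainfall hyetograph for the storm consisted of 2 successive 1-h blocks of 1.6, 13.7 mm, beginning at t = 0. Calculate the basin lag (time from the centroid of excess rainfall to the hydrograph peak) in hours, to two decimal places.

t_L ≈ 2.60 h

Centroid of excess rainfall: t_c = Σ P_i·t̄_i / ΣP_i = 1.3954 h (block centres at 0.5, 1.5 h).
Hydrograph peak occurs at t = 4 h, so basin lag t_L = 4 − 1.3954 = 2.60 h.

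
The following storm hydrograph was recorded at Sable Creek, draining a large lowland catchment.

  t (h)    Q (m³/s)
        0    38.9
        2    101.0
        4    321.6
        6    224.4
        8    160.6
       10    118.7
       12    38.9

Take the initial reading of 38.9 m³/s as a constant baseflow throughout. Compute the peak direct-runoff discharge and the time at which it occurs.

Q_p = 282.7 m³/s at t = 4 h

Subtracting baseflow gives direct-runoff ordinates: 0.0, 62.1, 282.7, 185.5, 121.7, 79.8, 0.0 m³/s.
The maximum is 282.7 m³/s, occurring at the reading for t = 4 h.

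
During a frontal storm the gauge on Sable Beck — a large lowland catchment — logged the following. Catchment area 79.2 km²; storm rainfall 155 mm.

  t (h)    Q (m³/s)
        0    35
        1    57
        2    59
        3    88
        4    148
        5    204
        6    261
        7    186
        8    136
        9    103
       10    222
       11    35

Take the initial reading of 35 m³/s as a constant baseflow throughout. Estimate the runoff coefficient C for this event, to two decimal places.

ΣQ_DR = 1114 m³/s; V = ΣQ_DR·Δt = 4.010 × 10^6 m³.
Runoff depth d = V / A = 50.64 mm.
C = d / P = 50.64 / 155 = 0.33.

C ≈ 0.33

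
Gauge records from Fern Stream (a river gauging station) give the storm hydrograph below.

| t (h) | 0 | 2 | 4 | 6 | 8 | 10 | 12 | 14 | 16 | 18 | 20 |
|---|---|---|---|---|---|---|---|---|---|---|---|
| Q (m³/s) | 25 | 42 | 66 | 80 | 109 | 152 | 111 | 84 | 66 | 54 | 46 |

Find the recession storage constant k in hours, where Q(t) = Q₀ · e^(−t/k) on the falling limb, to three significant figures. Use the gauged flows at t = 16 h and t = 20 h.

k ≈ 11.1 h

On the falling limb, Q drops from 66 to 46 m³/s between t = 16 h and t = 20 h (Δt = 4 h).
k = −Δt / ln(Q₂/Q₁) = −4 / ln(46/66) = 11.1 h.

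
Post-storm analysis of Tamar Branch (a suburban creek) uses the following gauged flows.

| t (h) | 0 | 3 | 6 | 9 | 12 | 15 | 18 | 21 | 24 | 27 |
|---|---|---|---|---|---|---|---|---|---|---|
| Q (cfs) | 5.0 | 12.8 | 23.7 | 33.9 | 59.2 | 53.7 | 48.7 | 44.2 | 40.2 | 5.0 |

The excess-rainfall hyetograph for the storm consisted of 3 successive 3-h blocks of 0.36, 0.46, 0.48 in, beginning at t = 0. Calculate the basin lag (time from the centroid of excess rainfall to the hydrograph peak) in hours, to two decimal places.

Centroid of excess rainfall: t_c = Σ P_i·t̄_i / ΣP_i = 4.7769 h (block centres at 1.5, 4.5, 7.5 h).
Hydrograph peak occurs at t = 12 h, so basin lag t_L = 12 − 4.7769 = 7.22 h.

t_L ≈ 7.22 h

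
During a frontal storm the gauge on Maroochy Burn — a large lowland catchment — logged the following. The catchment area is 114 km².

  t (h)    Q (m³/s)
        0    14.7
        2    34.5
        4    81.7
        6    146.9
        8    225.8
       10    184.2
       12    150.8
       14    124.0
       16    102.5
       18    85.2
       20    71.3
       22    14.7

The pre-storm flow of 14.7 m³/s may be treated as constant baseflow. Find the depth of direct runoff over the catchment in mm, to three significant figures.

d ≈ 66.9 mm

Direct runoff: 0.0, 19.8, 67.0, 132.2, 211.1, 169.5, 136.1, 109.3, 87.8, 70.5, 56.6, 0.0 m³/s; ΣQ_DR = 1060 m³/s.
V = ΣQ_DR · Δt = 1060 × 7200 s = 7.631 × 10^6 m³.
Over A = 114 km², depth = V / A = 66.9 mm.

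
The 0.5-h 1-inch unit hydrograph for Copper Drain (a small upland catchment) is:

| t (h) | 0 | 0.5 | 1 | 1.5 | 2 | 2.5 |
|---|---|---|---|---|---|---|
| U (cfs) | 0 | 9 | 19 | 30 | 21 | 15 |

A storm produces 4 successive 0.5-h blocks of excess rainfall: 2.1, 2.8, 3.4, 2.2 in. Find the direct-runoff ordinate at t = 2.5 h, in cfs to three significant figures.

By discrete convolution, Q_j = Σ (P_i / 1 in) · U_{j−i}.
At t = 2.5 h (j=5): Q = (2.1/1)·15 + (2.8/1)·21 + (3.4/1)·30 + (2.2/1)·19 = 234 cfs.

Q ≈ 234 cfs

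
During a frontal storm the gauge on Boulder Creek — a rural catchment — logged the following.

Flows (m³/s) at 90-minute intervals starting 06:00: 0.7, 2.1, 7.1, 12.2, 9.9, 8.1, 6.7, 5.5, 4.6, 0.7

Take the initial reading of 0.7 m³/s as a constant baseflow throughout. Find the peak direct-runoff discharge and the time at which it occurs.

Subtracting baseflow gives direct-runoff ordinates: 0.0, 1.4, 6.4, 11.5, 9.2, 7.4, 6.0, 4.8, 3.9, 0.0 m³/s.
The maximum is 11.5 m³/s, occurring at the reading for t = 10:30.

Q_p = 11.5 m³/s at t = 10:30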